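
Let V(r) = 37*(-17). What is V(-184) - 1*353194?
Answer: -353823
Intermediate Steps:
V(r) = -629
V(-184) - 1*353194 = -629 - 1*353194 = -629 - 353194 = -353823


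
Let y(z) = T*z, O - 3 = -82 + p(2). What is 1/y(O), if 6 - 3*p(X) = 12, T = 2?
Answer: -1/162 ≈ -0.0061728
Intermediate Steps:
p(X) = -2 (p(X) = 2 - 1/3*12 = 2 - 4 = -2)
O = -81 (O = 3 + (-82 - 2) = 3 - 84 = -81)
y(z) = 2*z
1/y(O) = 1/(2*(-81)) = 1/(-162) = -1/162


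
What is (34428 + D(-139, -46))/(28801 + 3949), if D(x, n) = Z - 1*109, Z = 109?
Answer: 17214/16375 ≈ 1.0512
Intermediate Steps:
D(x, n) = 0 (D(x, n) = 109 - 1*109 = 109 - 109 = 0)
(34428 + D(-139, -46))/(28801 + 3949) = (34428 + 0)/(28801 + 3949) = 34428/32750 = 34428*(1/32750) = 17214/16375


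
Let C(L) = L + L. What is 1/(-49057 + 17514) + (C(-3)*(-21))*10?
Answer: 39744179/31543 ≈ 1260.0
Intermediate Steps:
C(L) = 2*L
1/(-49057 + 17514) + (C(-3)*(-21))*10 = 1/(-49057 + 17514) + ((2*(-3))*(-21))*10 = 1/(-31543) - 6*(-21)*10 = -1/31543 + 126*10 = -1/31543 + 1260 = 39744179/31543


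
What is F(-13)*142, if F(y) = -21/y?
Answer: 2982/13 ≈ 229.38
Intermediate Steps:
F(-13)*142 = -21/(-13)*142 = -21*(-1/13)*142 = (21/13)*142 = 2982/13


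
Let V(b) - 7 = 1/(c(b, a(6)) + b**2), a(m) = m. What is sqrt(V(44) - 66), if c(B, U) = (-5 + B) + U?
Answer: I*sqrt(231535318)/1981 ≈ 7.6811*I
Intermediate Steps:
c(B, U) = -5 + B + U
V(b) = 7 + 1/(1 + b + b**2) (V(b) = 7 + 1/((-5 + b + 6) + b**2) = 7 + 1/((1 + b) + b**2) = 7 + 1/(1 + b + b**2))
sqrt(V(44) - 66) = sqrt((8 + 7*44 + 7*44**2)/(1 + 44 + 44**2) - 66) = sqrt((8 + 308 + 7*1936)/(1 + 44 + 1936) - 66) = sqrt((8 + 308 + 13552)/1981 - 66) = sqrt((1/1981)*13868 - 66) = sqrt(13868/1981 - 66) = sqrt(-116878/1981) = I*sqrt(231535318)/1981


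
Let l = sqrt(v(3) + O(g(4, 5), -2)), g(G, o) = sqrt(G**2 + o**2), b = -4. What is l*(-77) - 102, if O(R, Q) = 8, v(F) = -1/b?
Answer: -102 - 77*sqrt(33)/2 ≈ -323.17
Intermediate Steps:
v(F) = 1/4 (v(F) = -1/(-4) = -1*(-1/4) = 1/4)
l = sqrt(33)/2 (l = sqrt(1/4 + 8) = sqrt(33/4) = sqrt(33)/2 ≈ 2.8723)
l*(-77) - 102 = (sqrt(33)/2)*(-77) - 102 = -77*sqrt(33)/2 - 102 = -102 - 77*sqrt(33)/2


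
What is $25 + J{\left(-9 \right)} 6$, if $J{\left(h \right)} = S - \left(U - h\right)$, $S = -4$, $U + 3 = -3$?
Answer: $-17$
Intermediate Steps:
$U = -6$ ($U = -3 - 3 = -6$)
$J{\left(h \right)} = 2 + h$ ($J{\left(h \right)} = -4 + \left(h - -6\right) = -4 + \left(h + 6\right) = -4 + \left(6 + h\right) = 2 + h$)
$25 + J{\left(-9 \right)} 6 = 25 + \left(2 - 9\right) 6 = 25 - 42 = -17$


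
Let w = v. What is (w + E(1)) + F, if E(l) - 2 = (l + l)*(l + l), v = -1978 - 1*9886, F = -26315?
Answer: -38173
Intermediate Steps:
v = -11864 (v = -1978 - 9886 = -11864)
w = -11864
E(l) = 2 + 4*l² (E(l) = 2 + (l + l)*(l + l) = 2 + (2*l)*(2*l) = 2 + 4*l²)
(w + E(1)) + F = (-11864 + (2 + 4*1²)) - 26315 = (-11864 + (2 + 4*1)) - 26315 = (-11864 + (2 + 4)) - 26315 = (-11864 + 6) - 26315 = -11858 - 26315 = -38173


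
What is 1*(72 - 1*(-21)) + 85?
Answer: 178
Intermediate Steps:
1*(72 - 1*(-21)) + 85 = 1*(72 + 21) + 85 = 1*93 + 85 = 93 + 85 = 178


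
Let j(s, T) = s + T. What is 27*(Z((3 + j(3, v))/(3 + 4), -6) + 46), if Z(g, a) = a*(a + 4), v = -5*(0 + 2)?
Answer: 1566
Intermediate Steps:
v = -10 (v = -5*2 = -10)
j(s, T) = T + s
Z(g, a) = a*(4 + a)
27*(Z((3 + j(3, v))/(3 + 4), -6) + 46) = 27*(-6*(4 - 6) + 46) = 27*(-6*(-2) + 46) = 27*(12 + 46) = 27*58 = 1566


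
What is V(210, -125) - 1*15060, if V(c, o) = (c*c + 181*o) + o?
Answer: 6290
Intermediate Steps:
V(c, o) = c² + 182*o (V(c, o) = (c² + 181*o) + o = c² + 182*o)
V(210, -125) - 1*15060 = (210² + 182*(-125)) - 1*15060 = (44100 - 22750) - 15060 = 21350 - 15060 = 6290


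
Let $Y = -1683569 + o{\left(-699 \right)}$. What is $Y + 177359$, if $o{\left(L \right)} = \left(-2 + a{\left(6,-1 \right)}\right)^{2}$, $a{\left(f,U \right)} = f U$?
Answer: $-1506146$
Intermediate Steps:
$a{\left(f,U \right)} = U f$
$o{\left(L \right)} = 64$ ($o{\left(L \right)} = \left(-2 - 6\right)^{2} = \left(-8\right)^{2} = 64$)
$Y = -1683505$ ($Y = -1683569 + 64 = -1683505$)
$Y + 177359 = -1683505 + 177359 = -1506146$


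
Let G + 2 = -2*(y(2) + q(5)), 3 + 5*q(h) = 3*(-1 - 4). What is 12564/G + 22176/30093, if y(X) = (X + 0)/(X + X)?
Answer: 30014412/10031 ≈ 2992.2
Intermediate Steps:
y(X) = 1/2 (y(X) = X/((2*X)) = X*(1/(2*X)) = 1/2)
q(h) = -18/5 (q(h) = -3/5 + (3*(-1 - 4))/5 = -3/5 + (3*(-5))/5 = -3/5 + (1/5)*(-15) = -3/5 - 3 = -18/5)
G = 21/5 (G = -2 - 2*(1/2 - 18/5) = -2 - 2*(-31/10) = -2 + 31/5 = 21/5 ≈ 4.2000)
12564/G + 22176/30093 = 12564/(21/5) + 22176/30093 = 12564*(5/21) + 22176*(1/30093) = 20940/7 + 1056/1433 = 30014412/10031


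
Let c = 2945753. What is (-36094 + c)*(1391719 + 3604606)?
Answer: 14537602003175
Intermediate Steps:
(-36094 + c)*(1391719 + 3604606) = (-36094 + 2945753)*(1391719 + 3604606) = 2909659*4996325 = 14537602003175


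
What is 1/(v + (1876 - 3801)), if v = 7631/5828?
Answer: -5828/11211269 ≈ -0.00051983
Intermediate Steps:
v = 7631/5828 (v = 7631*(1/5828) = 7631/5828 ≈ 1.3094)
1/(v + (1876 - 3801)) = 1/(7631/5828 + (1876 - 3801)) = 1/(7631/5828 - 1925) = 1/(-11211269/5828) = -5828/11211269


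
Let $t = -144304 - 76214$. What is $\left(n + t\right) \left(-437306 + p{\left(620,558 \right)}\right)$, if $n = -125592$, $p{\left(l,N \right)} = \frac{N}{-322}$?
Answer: $\frac{24368409289950}{161} \approx 1.5136 \cdot 10^{11}$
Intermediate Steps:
$p{\left(l,N \right)} = - \frac{N}{322}$ ($p{\left(l,N \right)} = N \left(- \frac{1}{322}\right) = - \frac{N}{322}$)
$t = -220518$ ($t = -144304 - 76214 = -220518$)
$\left(n + t\right) \left(-437306 + p{\left(620,558 \right)}\right) = \left(-125592 - 220518\right) \left(-437306 - \frac{279}{161}\right) = - 346110 \left(-437306 - \frac{279}{161}\right) = \left(-346110\right) \left(- \frac{70406545}{161}\right) = \frac{24368409289950}{161}$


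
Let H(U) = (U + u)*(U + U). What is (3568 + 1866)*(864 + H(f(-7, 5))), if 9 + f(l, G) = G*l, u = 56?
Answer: -1043328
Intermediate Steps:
f(l, G) = -9 + G*l
H(U) = 2*U*(56 + U) (H(U) = (U + 56)*(U + U) = (56 + U)*(2*U) = 2*U*(56 + U))
(3568 + 1866)*(864 + H(f(-7, 5))) = (3568 + 1866)*(864 + 2*(-9 + 5*(-7))*(56 + (-9 + 5*(-7)))) = 5434*(864 + 2*(-9 - 35)*(56 + (-9 - 35))) = 5434*(864 + 2*(-44)*(56 - 44)) = 5434*(864 + 2*(-44)*12) = 5434*(864 - 1056) = 5434*(-192) = -1043328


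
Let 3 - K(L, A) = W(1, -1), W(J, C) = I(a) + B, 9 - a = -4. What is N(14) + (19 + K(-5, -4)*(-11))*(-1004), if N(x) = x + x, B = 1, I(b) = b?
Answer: -140532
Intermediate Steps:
a = 13 (a = 9 - 1*(-4) = 9 + 4 = 13)
W(J, C) = 14 (W(J, C) = 13 + 1 = 14)
K(L, A) = -11 (K(L, A) = 3 - 1*14 = 3 - 14 = -11)
N(x) = 2*x
N(14) + (19 + K(-5, -4)*(-11))*(-1004) = 2*14 + (19 - 11*(-11))*(-1004) = 28 + (19 + 121)*(-1004) = 28 + 140*(-1004) = 28 - 140560 = -140532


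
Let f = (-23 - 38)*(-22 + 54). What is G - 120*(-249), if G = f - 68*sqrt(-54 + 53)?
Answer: 27928 - 68*I ≈ 27928.0 - 68.0*I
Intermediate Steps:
f = -1952 (f = -61*32 = -1952)
G = -1952 - 68*I (G = -1952 - 68*sqrt(-54 + 53) = -1952 - 68*I ≈ -1952.0 - 68.0*I)
G - 120*(-249) = (-1952 - 68*I) - 120*(-249) = (-1952 - 68*I) - 1*(-29880) = (-1952 - 68*I) + 29880 = 27928 - 68*I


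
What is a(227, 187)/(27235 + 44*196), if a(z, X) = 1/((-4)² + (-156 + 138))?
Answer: -1/71718 ≈ -1.3943e-5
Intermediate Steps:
a(z, X) = -½ (a(z, X) = 1/(16 - 18) = 1/(-2) = -½)
a(227, 187)/(27235 + 44*196) = -1/(2*(27235 + 44*196)) = -1/(2*(27235 + 8624)) = -½/35859 = -½*1/35859 = -1/71718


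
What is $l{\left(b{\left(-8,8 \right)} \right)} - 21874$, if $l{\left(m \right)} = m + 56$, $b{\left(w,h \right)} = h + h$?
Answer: $-21802$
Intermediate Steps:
$b{\left(w,h \right)} = 2 h$
$l{\left(m \right)} = 56 + m$
$l{\left(b{\left(-8,8 \right)} \right)} - 21874 = \left(56 + 2 \cdot 8\right) - 21874 = \left(56 + 16\right) - 21874 = 72 - 21874 = -21802$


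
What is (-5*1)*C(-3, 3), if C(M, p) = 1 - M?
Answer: -20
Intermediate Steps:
(-5*1)*C(-3, 3) = (-5*1)*(1 - 1*(-3)) = -5*(1 + 3) = -5*4 = -20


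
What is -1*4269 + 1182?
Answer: -3087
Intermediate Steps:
-1*4269 + 1182 = -4269 + 1182 = -3087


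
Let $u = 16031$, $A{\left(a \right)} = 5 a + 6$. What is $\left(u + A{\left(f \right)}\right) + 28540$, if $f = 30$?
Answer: $44727$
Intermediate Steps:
$A{\left(a \right)} = 6 + 5 a$
$\left(u + A{\left(f \right)}\right) + 28540 = \left(16031 + \left(6 + 5 \cdot 30\right)\right) + 28540 = \left(16031 + \left(6 + 150\right)\right) + 28540 = \left(16031 + 156\right) + 28540 = 16187 + 28540 = 44727$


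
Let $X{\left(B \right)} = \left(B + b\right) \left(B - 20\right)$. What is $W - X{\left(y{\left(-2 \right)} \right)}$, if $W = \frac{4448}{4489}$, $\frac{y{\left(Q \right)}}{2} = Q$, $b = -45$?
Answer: $- \frac{5274616}{4489} \approx -1175.0$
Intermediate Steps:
$y{\left(Q \right)} = 2 Q$
$X{\left(B \right)} = \left(-45 + B\right) \left(-20 + B\right)$ ($X{\left(B \right)} = \left(B - 45\right) \left(B - 20\right) = \left(-45 + B\right) \left(-20 + B\right)$)
$W = \frac{4448}{4489}$ ($W = 4448 \cdot \frac{1}{4489} = \frac{4448}{4489} \approx 0.99087$)
$W - X{\left(y{\left(-2 \right)} \right)} = \frac{4448}{4489} - \left(900 + \left(2 \left(-2\right)\right)^{2} - 65 \cdot 2 \left(-2\right)\right) = \frac{4448}{4489} - \left(900 + \left(-4\right)^{2} - -260\right) = \frac{4448}{4489} - \left(900 + 16 + 260\right) = \frac{4448}{4489} - 1176 = - \frac{5274616}{4489}$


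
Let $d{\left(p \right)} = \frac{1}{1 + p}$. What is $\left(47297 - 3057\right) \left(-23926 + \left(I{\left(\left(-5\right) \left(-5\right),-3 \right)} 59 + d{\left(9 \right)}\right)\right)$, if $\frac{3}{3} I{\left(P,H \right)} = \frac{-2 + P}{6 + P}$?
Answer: $- \frac{32752902616}{31} \approx -1.0565 \cdot 10^{9}$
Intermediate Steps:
$I{\left(P,H \right)} = \frac{-2 + P}{6 + P}$
$\left(47297 - 3057\right) \left(-23926 + \left(I{\left(\left(-5\right) \left(-5\right),-3 \right)} 59 + d{\left(9 \right)}\right)\right) = \left(47297 - 3057\right) \left(-23926 + \left(\frac{-2 - -25}{6 - -25} \cdot 59 + \frac{1}{1 + 9}\right)\right) = 44240 \left(-23926 + \left(\frac{-2 + 25}{6 + 25} \cdot 59 + \frac{1}{10}\right)\right) = 44240 \left(-23926 + \left(\frac{1}{31} \cdot 23 \cdot 59 + \frac{1}{10}\right)\right) = 44240 \left(-23926 + \left(\frac{23}{31} \cdot 59 + \frac{1}{10}\right)\right) = 44240 \left(-23926 + \left(\frac{1357}{31} + \frac{1}{10}\right)\right) = 44240 \left(-23926 + \frac{13601}{310}\right) = 44240 \left(- \frac{7403459}{310}\right) = - \frac{32752902616}{31}$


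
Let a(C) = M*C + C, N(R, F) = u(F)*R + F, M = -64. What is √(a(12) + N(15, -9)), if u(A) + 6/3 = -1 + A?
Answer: 3*I*√105 ≈ 30.741*I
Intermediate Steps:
u(A) = -3 + A (u(A) = -2 + (-1 + A) = -3 + A)
N(R, F) = F + R*(-3 + F) (N(R, F) = (-3 + F)*R + F = R*(-3 + F) + F = F + R*(-3 + F))
a(C) = -63*C (a(C) = -64*C + C = -63*C)
√(a(12) + N(15, -9)) = √(-63*12 + (-9 + 15*(-3 - 9))) = √(-756 + (-9 + 15*(-12))) = √(-756 + (-9 - 180)) = √(-756 - 189) = √(-945) = 3*I*√105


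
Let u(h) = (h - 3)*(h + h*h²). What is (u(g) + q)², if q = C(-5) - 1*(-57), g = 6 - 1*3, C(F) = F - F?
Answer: 3249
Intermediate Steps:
C(F) = 0
g = 3 (g = 6 - 3 = 3)
u(h) = (-3 + h)*(h + h³)
q = 57 (q = 0 - 1*(-57) = 0 + 57 = 57)
(u(g) + q)² = (3*(-3 + 3 + 3³ - 3*3²) + 57)² = (3*(-3 + 3 + 27 - 3*9) + 57)² = (3*(-3 + 3 + 27 - 27) + 57)² = (3*0 + 57)² = (0 + 57)² = 57² = 3249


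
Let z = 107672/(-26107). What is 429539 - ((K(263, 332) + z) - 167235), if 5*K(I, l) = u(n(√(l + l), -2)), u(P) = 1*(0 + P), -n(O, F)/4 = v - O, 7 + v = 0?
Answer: 77899701454/130535 - 8*√166/5 ≈ 5.9675e+5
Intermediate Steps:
v = -7 (v = -7 + 0 = -7)
n(O, F) = 28 + 4*O (n(O, F) = -4*(-7 - O) = 28 + 4*O)
u(P) = P (u(P) = 1*P = P)
K(I, l) = 28/5 + 4*√2*√l/5 (K(I, l) = (28 + 4*√(l + l))/5 = (28 + 4*√(2*l))/5 = (28 + 4*(√2*√l))/5 = (28 + 4*√2*√l)/5 = 28/5 + 4*√2*√l/5)
z = -107672/26107 (z = 107672*(-1/26107) = -107672/26107 ≈ -4.1243)
429539 - ((K(263, 332) + z) - 167235) = 429539 - (((28/5 + 4*√2*√332/5) - 107672/26107) - 167235) = 429539 - (((28/5 + 4*√2*(2*√83)/5) - 107672/26107) - 167235) = 429539 - (((28/5 + 8*√166/5) - 107672/26107) - 167235) = 429539 - ((192636/130535 + 8*√166/5) - 167235) = 429539 - (-21829828089/130535 + 8*√166/5) = 429539 + (21829828089/130535 - 8*√166/5) = 77899701454/130535 - 8*√166/5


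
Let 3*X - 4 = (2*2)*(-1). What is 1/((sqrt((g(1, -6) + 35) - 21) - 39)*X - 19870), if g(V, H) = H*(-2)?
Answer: -1/19870 ≈ -5.0327e-5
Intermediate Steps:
g(V, H) = -2*H
X = 0 (X = 4/3 + ((2*2)*(-1))/3 = 4/3 + (4*(-1))/3 = 4/3 + (1/3)*(-4) = 4/3 - 4/3 = 0)
1/((sqrt((g(1, -6) + 35) - 21) - 39)*X - 19870) = 1/((sqrt((-2*(-6) + 35) - 21) - 39)*0 - 19870) = 1/((sqrt((12 + 35) - 21) - 39)*0 - 19870) = 1/((sqrt(47 - 21) - 39)*0 - 19870) = 1/((sqrt(26) - 39)*0 - 19870) = 1/((-39 + sqrt(26))*0 - 19870) = 1/(0 - 19870) = 1/(-19870) = -1/19870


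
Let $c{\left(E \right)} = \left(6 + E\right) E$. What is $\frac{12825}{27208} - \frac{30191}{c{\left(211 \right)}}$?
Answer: $- \frac{1761041}{9366712} \approx -0.18801$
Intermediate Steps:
$c{\left(E \right)} = E \left(6 + E\right)$
$\frac{12825}{27208} - \frac{30191}{c{\left(211 \right)}} = \frac{12825}{27208} - \frac{30191}{211 \left(6 + 211\right)} = 12825 \cdot \frac{1}{27208} - \frac{30191}{211 \cdot 217} = \frac{675}{1432} - \frac{30191}{45787} = \frac{675}{1432} - \frac{4313}{6541} = - \frac{1761041}{9366712}$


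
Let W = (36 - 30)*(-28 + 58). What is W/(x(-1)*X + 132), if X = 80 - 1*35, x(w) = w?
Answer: 60/29 ≈ 2.0690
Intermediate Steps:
X = 45 (X = 80 - 35 = 45)
W = 180 (W = 6*30 = 180)
W/(x(-1)*X + 132) = 180/(-1*45 + 132) = 180/(-45 + 132) = 180/87 = 180*(1/87) = 60/29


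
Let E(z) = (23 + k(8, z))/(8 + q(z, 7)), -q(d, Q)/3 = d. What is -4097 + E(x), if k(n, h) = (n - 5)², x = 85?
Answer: -1011991/247 ≈ -4097.1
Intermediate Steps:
q(d, Q) = -3*d
k(n, h) = (-5 + n)²
E(z) = 32/(8 - 3*z) (E(z) = (23 + (-5 + 8)²)/(8 - 3*z) = (23 + 3²)/(8 - 3*z) = (23 + 9)/(8 - 3*z) = 32/(8 - 3*z))
-4097 + E(x) = -4097 - 32/(-8 + 3*85) = -4097 - 32/(-8 + 255) = -4097 - 32/247 = -1011991/247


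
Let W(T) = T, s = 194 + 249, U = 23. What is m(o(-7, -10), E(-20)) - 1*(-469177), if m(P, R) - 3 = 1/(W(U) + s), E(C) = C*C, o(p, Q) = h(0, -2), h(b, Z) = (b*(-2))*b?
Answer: 218637881/466 ≈ 4.6918e+5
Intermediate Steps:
s = 443
h(b, Z) = -2*b² (h(b, Z) = (-2*b)*b = -2*b²)
o(p, Q) = 0 (o(p, Q) = -2*0² = -2*0 = 0)
E(C) = C²
m(P, R) = 1399/466 (m(P, R) = 3 + 1/(23 + 443) = 3 + 1/466 = 1399/466)
m(o(-7, -10), E(-20)) - 1*(-469177) = 1399/466 - 1*(-469177) = 1399/466 + 469177 = 218637881/466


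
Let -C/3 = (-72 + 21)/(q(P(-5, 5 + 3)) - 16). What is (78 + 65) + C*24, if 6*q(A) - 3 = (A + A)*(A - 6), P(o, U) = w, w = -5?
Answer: 1439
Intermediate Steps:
P(o, U) = -5
q(A) = ½ + A*(-6 + A)/3 (q(A) = ½ + ((A + A)*(A - 6))/6 = ½ + ((2*A)*(-6 + A))/6 = ½ + (2*A*(-6 + A))/6 = ½ + A*(-6 + A)/3)
C = 54 (C = -3*(-72 + 21)/((½ - 2*(-5) + (⅓)*(-5)²) - 16) = -(-153)/((½ + 10 + (⅓)*25) - 16) = -(-153)/((½ + 10 + 25/3) - 16) = -(-153)/(113/6 - 16) = -(-153)/17/6 = -(-153)*6/17 = -3*(-18) = 54)
(78 + 65) + C*24 = (78 + 65) + 54*24 = 143 + 1296 = 1439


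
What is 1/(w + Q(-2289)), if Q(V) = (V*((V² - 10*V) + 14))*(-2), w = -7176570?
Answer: 1/24084205080 ≈ 4.1521e-11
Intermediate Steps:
Q(V) = -2*V*(14 + V² - 10*V) (Q(V) = (V*(14 + V² - 10*V))*(-2) = -2*V*(14 + V² - 10*V))
1/(w + Q(-2289)) = 1/(-7176570 + 2*(-2289)*(-14 - 1*(-2289)² + 10*(-2289))) = 1/(-7176570 + 2*(-2289)*(-14 - 1*5239521 - 22890)) = 1/(-7176570 + 2*(-2289)*(-14 - 5239521 - 22890)) = 1/(-7176570 + 2*(-2289)*(-5262425)) = 1/(-7176570 + 24091381650) = 1/24084205080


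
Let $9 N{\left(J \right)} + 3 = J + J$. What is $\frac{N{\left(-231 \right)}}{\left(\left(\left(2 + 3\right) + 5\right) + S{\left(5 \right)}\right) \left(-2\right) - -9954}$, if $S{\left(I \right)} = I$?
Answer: $- \frac{155}{29772} \approx -0.0052062$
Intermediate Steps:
$N{\left(J \right)} = - \frac{1}{3} + \frac{2 J}{9}$ ($N{\left(J \right)} = - \frac{1}{3} + \frac{J + J}{9} = - \frac{1}{3} + \frac{2 J}{9}$)
$\frac{N{\left(-231 \right)}}{\left(\left(\left(2 + 3\right) + 5\right) + S{\left(5 \right)}\right) \left(-2\right) - -9954} = \frac{- \frac{1}{3} + \frac{2}{9} \left(-231\right)}{\left(\left(\left(2 + 3\right) + 5\right) + 5\right) \left(-2\right) - -9954} = \frac{- \frac{1}{3} - \frac{154}{3}}{\left(\left(5 + 5\right) + 5\right) \left(-2\right) + 9954} = - \frac{155}{3 \left(\left(10 + 5\right) \left(-2\right) + 9954\right)} = - \frac{155}{3 \left(15 \left(-2\right) + 9954\right)} = - \frac{155}{3 \left(-30 + 9954\right)} = - \frac{155}{3 \cdot 9924} = \left(- \frac{155}{3}\right) \frac{1}{9924} = - \frac{155}{29772}$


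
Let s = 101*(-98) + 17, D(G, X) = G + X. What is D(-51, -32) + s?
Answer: -9964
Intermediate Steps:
s = -9881 (s = -9898 + 17 = -9881)
D(-51, -32) + s = (-51 - 32) - 9881 = -83 - 9881 = -9964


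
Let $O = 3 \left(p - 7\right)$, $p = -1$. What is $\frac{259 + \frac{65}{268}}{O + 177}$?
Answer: $\frac{23159}{13668} \approx 1.6944$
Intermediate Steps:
$O = -24$ ($O = 3 \left(-1 - 7\right) = 3 \left(-8\right) = -24$)
$\frac{259 + \frac{65}{268}}{O + 177} = \frac{259 + \frac{65}{268}}{-24 + 177} = \frac{259 + 65 \cdot \frac{1}{268}}{153} = \left(259 + \frac{65}{268}\right) \frac{1}{153} = \frac{69477}{268} \cdot \frac{1}{153} = \frac{23159}{13668}$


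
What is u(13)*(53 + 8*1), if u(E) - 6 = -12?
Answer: -366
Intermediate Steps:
u(E) = -6 (u(E) = 6 - 12 = -6)
u(13)*(53 + 8*1) = -6*(53 + 8*1) = -6*(53 + 8) = -6*61 = -366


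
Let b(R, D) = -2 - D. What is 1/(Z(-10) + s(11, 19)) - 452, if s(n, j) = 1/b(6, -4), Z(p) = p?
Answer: -8590/19 ≈ -452.11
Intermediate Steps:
s(n, j) = 1/2 (s(n, j) = 1/(-2 - 1*(-4)) = 1/(-2 + 4) = 1/2)
1/(Z(-10) + s(11, 19)) - 452 = 1/(-10 + 1/2) - 452 = 1/(-19/2) - 452 = -2/19 - 452 = -8590/19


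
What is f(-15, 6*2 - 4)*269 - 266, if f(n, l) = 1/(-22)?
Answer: -6121/22 ≈ -278.23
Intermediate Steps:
f(n, l) = -1/22
f(-15, 6*2 - 4)*269 - 266 = -1/22*269 - 266 = -269/22 - 266 = -6121/22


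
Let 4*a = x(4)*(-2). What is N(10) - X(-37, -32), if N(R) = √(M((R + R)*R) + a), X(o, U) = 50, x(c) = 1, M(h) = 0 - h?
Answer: -50 + I*√802/2 ≈ -50.0 + 14.16*I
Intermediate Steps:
M(h) = -h
a = -½ (a = (1*(-2))/4 = (¼)*(-2) = -½ ≈ -0.50000)
N(R) = √(-½ - 2*R²) (N(R) = √(-(R + R)*R - ½) = √(-2*R*R - ½) = √(-2*R² - ½) = √(-½ - 2*R²))
N(10) - X(-37, -32) = √(-2 - 8*10²)/2 - 1*50 = √(-2 - 8*100)/2 - 50 = √(-2 - 800)/2 - 50 = √(-802)/2 - 50 = (I*√802)/2 - 50 = I*√802/2 - 50 = -50 + I*√802/2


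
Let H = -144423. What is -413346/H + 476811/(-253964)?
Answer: 12037509497/12226080924 ≈ 0.98458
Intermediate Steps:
-413346/H + 476811/(-253964) = -413346/(-144423) + 476811/(-253964) = -413346*(-1/144423) + 476811*(-1/253964) = 137782/48141 - 476811/253964 = 12037509497/12226080924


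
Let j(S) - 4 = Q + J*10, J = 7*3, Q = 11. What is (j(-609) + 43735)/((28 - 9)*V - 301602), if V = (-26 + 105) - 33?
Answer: -5495/37591 ≈ -0.14618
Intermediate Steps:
V = 46 (V = 79 - 33 = 46)
J = 21
j(S) = 225 (j(S) = 4 + (11 + 21*10) = 4 + (11 + 210) = 4 + 221 = 225)
(j(-609) + 43735)/((28 - 9)*V - 301602) = (225 + 43735)/((28 - 9)*46 - 301602) = 43960/(19*46 - 301602) = 43960/(874 - 301602) = 43960/(-300728) = 43960*(-1/300728) = -5495/37591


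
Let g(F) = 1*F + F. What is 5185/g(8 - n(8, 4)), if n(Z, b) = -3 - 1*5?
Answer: 5185/32 ≈ 162.03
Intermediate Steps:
n(Z, b) = -8 (n(Z, b) = -3 - 5 = -8)
g(F) = 2*F (g(F) = F + F = 2*F)
5185/g(8 - n(8, 4)) = 5185/((2*(8 - 1*(-8)))) = 5185/((2*(8 + 8))) = 5185/((2*16)) = 5185/32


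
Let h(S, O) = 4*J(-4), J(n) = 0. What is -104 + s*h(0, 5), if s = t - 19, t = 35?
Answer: -104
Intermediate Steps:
s = 16 (s = 35 - 19 = 16)
h(S, O) = 0 (h(S, O) = 4*0 = 0)
-104 + s*h(0, 5) = -104 + 16*0 = -104 + 0 = -104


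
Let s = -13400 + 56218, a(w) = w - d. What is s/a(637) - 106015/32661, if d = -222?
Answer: 1307411813/28055799 ≈ 46.600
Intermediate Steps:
a(w) = 222 + w (a(w) = w - 1*(-222) = w + 222 = 222 + w)
s = 42818
s/a(637) - 106015/32661 = 42818/(222 + 637) - 106015/32661 = 42818/859 - 106015*1/32661 = 42818*(1/859) - 106015/32661 = 42818/859 - 106015/32661 = 1307411813/28055799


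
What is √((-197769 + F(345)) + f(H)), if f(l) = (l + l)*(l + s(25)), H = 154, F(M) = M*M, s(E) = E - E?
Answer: 4*I*√1957 ≈ 176.95*I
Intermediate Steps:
s(E) = 0
F(M) = M²
f(l) = 2*l² (f(l) = (l + l)*(l + 0) = (2*l)*l = 2*l²)
√((-197769 + F(345)) + f(H)) = √((-197769 + 345²) + 2*154²) = √((-197769 + 119025) + 2*23716) = √(-78744 + 47432) = √(-31312) = 4*I*√1957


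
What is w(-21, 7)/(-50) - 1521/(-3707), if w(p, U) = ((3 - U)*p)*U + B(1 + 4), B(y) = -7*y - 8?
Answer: -388853/37070 ≈ -10.490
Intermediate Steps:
B(y) = -8 - 7*y
w(p, U) = -43 + U*p*(3 - U) (w(p, U) = ((3 - U)*p)*U + (-8 - 7*(1 + 4)) = (p*(3 - U))*U + (-8 - 7*5) = U*p*(3 - U) + (-8 - 35) = U*p*(3 - U) - 43 = -43 + U*p*(3 - U))
w(-21, 7)/(-50) - 1521/(-3707) = (-43 - 1*(-21)*7**2 + 3*7*(-21))/(-50) - 1521/(-3707) = (-43 - 1*(-21)*49 - 441)*(-1/50) - 1521*(-1/3707) = (-43 + 1029 - 441)*(-1/50) + 1521/3707 = 545*(-1/50) + 1521/3707 = -109/10 + 1521/3707 = -388853/37070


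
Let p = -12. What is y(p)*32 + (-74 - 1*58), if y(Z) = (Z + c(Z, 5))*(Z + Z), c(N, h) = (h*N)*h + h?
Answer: 235644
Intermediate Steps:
c(N, h) = h + N*h² (c(N, h) = (N*h)*h + h = N*h² + h = h + N*h²)
y(Z) = 2*Z*(5 + 26*Z) (y(Z) = (Z + 5*(1 + Z*5))*(Z + Z) = (Z + 5*(1 + 5*Z))*(2*Z) = (Z + (5 + 25*Z))*(2*Z) = (5 + 26*Z)*(2*Z) = 2*Z*(5 + 26*Z))
y(p)*32 + (-74 - 1*58) = (2*(-12)*(5 + 26*(-12)))*32 + (-74 - 1*58) = (2*(-12)*(5 - 312))*32 + (-74 - 58) = (2*(-12)*(-307))*32 - 132 = 7368*32 - 132 = 235776 - 132 = 235644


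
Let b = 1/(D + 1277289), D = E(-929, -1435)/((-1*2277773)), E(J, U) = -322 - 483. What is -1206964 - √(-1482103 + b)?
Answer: -1206964 - I*√12545200653679867167618165542666/2909374398202 ≈ -1.207e+6 - 1217.4*I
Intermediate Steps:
E(J, U) = -805
D = 805/2277773 (D = -805/((-1*2277773)) = -805/(-2277773) = -805*(-1/2277773) = 805/2277773 ≈ 0.00035342)
b = 2277773/2909374398202 (b = 1/(805/2277773 + 1277289) = 1/(2909374398202/2277773) = 2277773/2909374398202 ≈ 7.8291e-7)
-1206964 - √(-1482103 + b) = -1206964 - √(-1482103 + 2277773/2909374398202) = -1206964 - √(-4311992523696101033/2909374398202) = -1206964 - I*√12545200653679867167618165542666/2909374398202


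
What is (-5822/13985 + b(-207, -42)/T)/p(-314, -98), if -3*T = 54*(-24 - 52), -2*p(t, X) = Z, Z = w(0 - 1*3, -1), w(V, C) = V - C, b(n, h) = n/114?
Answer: -101205271/242332080 ≈ -0.41763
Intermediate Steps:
b(n, h) = n/114 (b(n, h) = n*(1/114) = n/114)
Z = -2 (Z = (0 - 1*3) - 1*(-1) = (0 - 3) + 1 = -3 + 1 = -2)
p(t, X) = 1 (p(t, X) = -½*(-2) = 1)
T = 1368 (T = -18*(-24 - 52) = -18*(-76) = -⅓*(-4104) = 1368)
(-5822/13985 + b(-207, -42)/T)/p(-314, -98) = (-5822/13985 + ((1/114)*(-207))/1368)/1 = (-5822*1/13985 - 69/38*1/1368)*1 = (-5822/13985 - 23/17328)*1 = -101205271/242332080*1 = -101205271/242332080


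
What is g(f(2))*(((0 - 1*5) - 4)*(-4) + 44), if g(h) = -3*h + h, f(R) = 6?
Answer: -960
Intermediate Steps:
g(h) = -2*h
g(f(2))*(((0 - 1*5) - 4)*(-4) + 44) = (-2*6)*(((0 - 1*5) - 4)*(-4) + 44) = -12*(((0 - 5) - 4)*(-4) + 44) = -12*((-5 - 4)*(-4) + 44) = -12*(-9*(-4) + 44) = -12*(36 + 44) = -12*80 = -960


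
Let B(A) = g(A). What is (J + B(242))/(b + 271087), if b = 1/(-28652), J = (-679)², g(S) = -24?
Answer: 13209059084/7767184723 ≈ 1.7006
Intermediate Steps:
J = 461041
b = -1/28652 ≈ -3.4902e-5
B(A) = -24
(J + B(242))/(b + 271087) = (461041 - 24)/(-1/28652 + 271087) = 461017/(7767184723/28652) = 461017*(28652/7767184723) = 13209059084/7767184723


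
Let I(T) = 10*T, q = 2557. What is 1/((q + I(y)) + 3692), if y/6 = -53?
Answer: 1/3069 ≈ 0.00032584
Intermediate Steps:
y = -318 (y = 6*(-53) = -318)
1/((q + I(y)) + 3692) = 1/((2557 + 10*(-318)) + 3692) = 1/((2557 - 3180) + 3692) = 1/(-623 + 3692) = 1/3069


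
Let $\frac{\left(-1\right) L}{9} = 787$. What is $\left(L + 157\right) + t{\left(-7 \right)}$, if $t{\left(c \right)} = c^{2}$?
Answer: $-6877$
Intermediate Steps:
$L = -7083$ ($L = \left(-9\right) 787 = -7083$)
$\left(L + 157\right) + t{\left(-7 \right)} = \left(-7083 + 157\right) + \left(-7\right)^{2} = -6926 + 49 = -6877$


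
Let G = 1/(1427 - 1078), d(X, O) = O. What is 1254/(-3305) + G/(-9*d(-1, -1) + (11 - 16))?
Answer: -1747279/4613780 ≈ -0.37871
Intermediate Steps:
G = 1/349 ≈ 0.0028653
1254/(-3305) + G/(-9*d(-1, -1) + (11 - 16)) = 1254/(-3305) + 1/(349*(-9*(-1) + (11 - 16))) = 1254*(-1/3305) + 1/(349*(9 - 5)) = -1254/3305 + (1/349)/4 = -1254/3305 + (1/349)*(¼) = -1254/3305 + 1/1396 = -1747279/4613780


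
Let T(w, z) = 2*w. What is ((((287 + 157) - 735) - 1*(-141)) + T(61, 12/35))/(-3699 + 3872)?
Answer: -28/173 ≈ -0.16185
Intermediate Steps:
((((287 + 157) - 735) - 1*(-141)) + T(61, 12/35))/(-3699 + 3872) = ((((287 + 157) - 735) - 1*(-141)) + 2*61)/(-3699 + 3872) = (((444 - 735) + 141) + 122)/173 = ((-291 + 141) + 122)*(1/173) = (-150 + 122)*(1/173) = -28*1/173 = -28/173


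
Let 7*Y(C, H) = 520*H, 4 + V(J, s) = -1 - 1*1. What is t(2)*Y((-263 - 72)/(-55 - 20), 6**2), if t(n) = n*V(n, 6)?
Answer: -224640/7 ≈ -32091.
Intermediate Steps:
V(J, s) = -6 (V(J, s) = -4 + (-1 - 1*1) = -4 + (-1 - 1) = -4 - 2 = -6)
t(n) = -6*n (t(n) = n*(-6) = -6*n)
Y(C, H) = 520*H/7 (Y(C, H) = (520*H)/7 = 520*H/7)
t(2)*Y((-263 - 72)/(-55 - 20), 6**2) = (-6*2)*((520/7)*6**2) = -6240*36/7 = -12*18720/7 = -224640/7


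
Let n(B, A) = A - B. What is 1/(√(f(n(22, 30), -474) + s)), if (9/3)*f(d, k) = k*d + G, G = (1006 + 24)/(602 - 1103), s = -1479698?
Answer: -3*I*√92930778743/1112943458 ≈ -0.00082173*I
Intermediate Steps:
G = -1030/501 (G = 1030/(-501) = 1030*(-1/501) = -1030/501 ≈ -2.0559)
f(d, k) = -1030/1503 + d*k/3 (f(d, k) = (k*d - 1030/501)/3 = (d*k - 1030/501)/3 = (-1030/501 + d*k)/3 = -1030/1503 + d*k/3)
1/(√(f(n(22, 30), -474) + s)) = 1/(√((-1030/1503 + (⅓)*(30 - 1*22)*(-474)) - 1479698)) = 1/(√((-1030/1503 + (⅓)*(30 - 22)*(-474)) - 1479698)) = 1/(√((-1030/1503 + (⅓)*8*(-474)) - 1479698)) = 1/(√((-1030/1503 - 1264) - 1479698)) = 1/(√(-1900822/1503 - 1479698)) = 1/(√(-2225886916/1503)) = 1/(2*I*√92930778743/501) = -3*I*√92930778743/1112943458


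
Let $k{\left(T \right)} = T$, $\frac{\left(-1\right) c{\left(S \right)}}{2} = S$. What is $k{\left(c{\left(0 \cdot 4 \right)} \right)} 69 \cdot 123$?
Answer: $0$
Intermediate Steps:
$c{\left(S \right)} = - 2 S$
$k{\left(c{\left(0 \cdot 4 \right)} \right)} 69 \cdot 123 = - 2 \cdot 0 \cdot 4 \cdot 69 \cdot 123 = \left(-2\right) 0 \cdot 69 \cdot 123 = 0 \cdot 69 \cdot 123 = 0 \cdot 123 = 0$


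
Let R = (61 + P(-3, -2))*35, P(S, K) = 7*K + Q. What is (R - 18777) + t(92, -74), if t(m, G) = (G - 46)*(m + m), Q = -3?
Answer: -39317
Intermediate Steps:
t(m, G) = 2*m*(-46 + G) (t(m, G) = (-46 + G)*(2*m) = 2*m*(-46 + G))
P(S, K) = -3 + 7*K (P(S, K) = 7*K - 3 = -3 + 7*K)
R = 1540 (R = (61 + (-3 + 7*(-2)))*35 = (61 + (-3 - 14))*35 = (61 - 17)*35 = 44*35 = 1540)
(R - 18777) + t(92, -74) = (1540 - 18777) + 2*92*(-46 - 74) = -17237 + 2*92*(-120) = -17237 - 22080 = -39317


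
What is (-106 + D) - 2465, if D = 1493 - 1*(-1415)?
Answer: 337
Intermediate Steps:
D = 2908 (D = 1493 + 1415 = 2908)
(-106 + D) - 2465 = (-106 + 2908) - 2465 = 2802 - 2465 = 337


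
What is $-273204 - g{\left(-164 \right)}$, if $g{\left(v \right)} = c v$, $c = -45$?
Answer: $-280584$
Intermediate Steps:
$g{\left(v \right)} = - 45 v$
$-273204 - g{\left(-164 \right)} = -273204 - \left(-45\right) \left(-164\right) = -273204 - 7380 = -280584$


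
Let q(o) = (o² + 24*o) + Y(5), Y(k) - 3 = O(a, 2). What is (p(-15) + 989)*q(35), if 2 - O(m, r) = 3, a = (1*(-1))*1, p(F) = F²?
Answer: 2509338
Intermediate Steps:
a = -1 (a = -1*1 = -1)
O(m, r) = -1 (O(m, r) = 2 - 1*3 = 2 - 3 = -1)
Y(k) = 2 (Y(k) = 3 - 1 = 2)
q(o) = 2 + o² + 24*o (q(o) = (o² + 24*o) + 2 = 2 + o² + 24*o)
(p(-15) + 989)*q(35) = ((-15)² + 989)*(2 + 35² + 24*35) = (225 + 989)*(2 + 1225 + 840) = 1214*2067 = 2509338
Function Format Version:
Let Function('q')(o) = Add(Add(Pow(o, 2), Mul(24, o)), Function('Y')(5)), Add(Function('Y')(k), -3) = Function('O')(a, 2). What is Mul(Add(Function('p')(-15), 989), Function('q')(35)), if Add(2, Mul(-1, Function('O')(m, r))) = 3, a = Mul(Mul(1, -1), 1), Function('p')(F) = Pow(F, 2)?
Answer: 2509338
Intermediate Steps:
a = -1 (a = Mul(-1, 1) = -1)
Function('O')(m, r) = -1 (Function('O')(m, r) = Add(2, Mul(-1, 3)) = Add(2, -3) = -1)
Function('Y')(k) = 2 (Function('Y')(k) = Add(3, -1) = 2)
Function('q')(o) = Add(2, Pow(o, 2), Mul(24, o)) (Function('q')(o) = Add(Add(Pow(o, 2), Mul(24, o)), 2) = Add(2, Pow(o, 2), Mul(24, o)))
Mul(Add(Function('p')(-15), 989), Function('q')(35)) = Mul(Add(Pow(-15, 2), 989), Add(2, Pow(35, 2), Mul(24, 35))) = Mul(Add(225, 989), Add(2, 1225, 840)) = Mul(1214, 2067) = 2509338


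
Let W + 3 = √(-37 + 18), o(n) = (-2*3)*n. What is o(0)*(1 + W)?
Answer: 0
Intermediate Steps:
o(n) = -6*n
W = -3 + I*√19 (W = -3 + √(-37 + 18) = -3 + √(-19) = -3 + I*√19 ≈ -3.0 + 4.3589*I)
o(0)*(1 + W) = (-6*0)*(1 + (-3 + I*√19)) = 0*(-2 + I*√19) = 0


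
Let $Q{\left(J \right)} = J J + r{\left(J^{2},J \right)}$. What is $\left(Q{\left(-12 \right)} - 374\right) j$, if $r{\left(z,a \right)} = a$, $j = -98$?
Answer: $23716$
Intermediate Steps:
$Q{\left(J \right)} = J + J^{2}$ ($Q{\left(J \right)} = J J + J = J^{2} + J = J + J^{2}$)
$\left(Q{\left(-12 \right)} - 374\right) j = \left(- 12 \left(1 - 12\right) - 374\right) \left(-98\right) = \left(\left(-12\right) \left(-11\right) - 374\right) \left(-98\right) = \left(132 - 374\right) \left(-98\right) = \left(-242\right) \left(-98\right) = 23716$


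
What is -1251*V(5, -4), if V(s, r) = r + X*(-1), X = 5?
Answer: 11259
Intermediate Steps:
V(s, r) = -5 + r (V(s, r) = r + 5*(-1) = r - 5 = -5 + r)
-1251*V(5, -4) = -1251*(-5 - 4) = -1251*(-9) = 11259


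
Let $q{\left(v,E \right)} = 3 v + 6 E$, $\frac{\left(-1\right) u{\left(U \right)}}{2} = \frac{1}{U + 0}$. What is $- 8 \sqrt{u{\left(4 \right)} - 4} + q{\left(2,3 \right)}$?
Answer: $24 - 12 i \sqrt{2} \approx 24.0 - 16.971 i$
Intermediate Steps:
$u{\left(U \right)} = - \frac{2}{U}$ ($u{\left(U \right)} = - \frac{2}{U + 0} = - \frac{2}{U}$)
$- 8 \sqrt{u{\left(4 \right)} - 4} + q{\left(2,3 \right)} = - 8 \sqrt{- \frac{2}{4} - 4} + \left(3 \cdot 2 + 6 \cdot 3\right) = - 8 \sqrt{\left(-2\right) \frac{1}{4} - 4} + \left(6 + 18\right) = - 8 \sqrt{- \frac{1}{2} - 4} + 24 = - 8 \sqrt{- \frac{9}{2}} + 24 = - 8 \frac{3 i \sqrt{2}}{2} + 24 = - 12 i \sqrt{2} + 24 = 24 - 12 i \sqrt{2}$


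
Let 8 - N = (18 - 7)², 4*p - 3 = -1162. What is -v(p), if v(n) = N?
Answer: 113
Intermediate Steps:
p = -1159/4 (p = ¾ + (¼)*(-1162) = ¾ - 581/2 = -1159/4 ≈ -289.75)
N = -113 (N = 8 - (18 - 7)² = 8 - 1*11² = 8 - 1*121 = 8 - 121 = -113)
v(n) = -113
-v(p) = -1*(-113) = 113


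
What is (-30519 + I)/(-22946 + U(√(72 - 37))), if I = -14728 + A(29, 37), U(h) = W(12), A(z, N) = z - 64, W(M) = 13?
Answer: 45282/22933 ≈ 1.9745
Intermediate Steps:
A(z, N) = -64 + z
U(h) = 13
I = -14763 (I = -14728 + (-64 + 29) = -14728 - 35 = -14763)
(-30519 + I)/(-22946 + U(√(72 - 37))) = (-30519 - 14763)/(-22946 + 13) = -45282/(-22933) = -45282*(-1/22933) = 45282/22933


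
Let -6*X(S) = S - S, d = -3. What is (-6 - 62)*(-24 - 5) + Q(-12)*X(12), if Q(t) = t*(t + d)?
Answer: 1972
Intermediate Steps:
X(S) = 0 (X(S) = -(S - S)/6 = -⅙*0 = 0)
Q(t) = t*(-3 + t) (Q(t) = t*(t - 3) = t*(-3 + t))
(-6 - 62)*(-24 - 5) + Q(-12)*X(12) = (-6 - 62)*(-24 - 5) - 12*(-3 - 12)*0 = -68*(-29) - 12*(-15)*0 = 1972 + 180*0 = 1972 + 0 = 1972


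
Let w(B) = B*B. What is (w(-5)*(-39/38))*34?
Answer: -16575/19 ≈ -872.37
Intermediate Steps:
w(B) = B²
(w(-5)*(-39/38))*34 = ((-5)²*(-39/38))*34 = (25*(-39*1/38))*34 = (25*(-39/38))*34 = -975/38*34 = -16575/19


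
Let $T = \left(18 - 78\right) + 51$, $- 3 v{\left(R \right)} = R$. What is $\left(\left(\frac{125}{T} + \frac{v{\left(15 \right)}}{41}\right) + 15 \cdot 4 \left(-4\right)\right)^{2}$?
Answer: $\frac{8785312900}{136161} \approx 64522.0$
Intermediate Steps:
$v{\left(R \right)} = - \frac{R}{3}$
$T = -9$ ($T = -60 + 51 = -9$)
$\left(\left(\frac{125}{T} + \frac{v{\left(15 \right)}}{41}\right) + 15 \cdot 4 \left(-4\right)\right)^{2} = \left(\left(\frac{125}{-9} + \frac{\left(- \frac{1}{3}\right) 15}{41}\right) + 15 \cdot 4 \left(-4\right)\right)^{2} = \left(\left(125 \left(- \frac{1}{9}\right) - \frac{5}{41}\right) + 15 \left(-16\right)\right)^{2} = \left(\left(- \frac{125}{9} - \frac{5}{41}\right) - 240\right)^{2} = \left(- \frac{5170}{369} - 240\right)^{2} = \left(- \frac{93730}{369}\right)^{2} = \frac{8785312900}{136161}$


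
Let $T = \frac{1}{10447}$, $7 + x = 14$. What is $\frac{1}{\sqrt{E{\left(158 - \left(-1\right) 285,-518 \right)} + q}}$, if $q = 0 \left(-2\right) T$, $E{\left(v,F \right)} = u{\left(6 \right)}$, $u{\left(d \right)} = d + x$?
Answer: $\frac{\sqrt{13}}{13} \approx 0.27735$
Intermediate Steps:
$x = 7$ ($x = -7 + 14 = 7$)
$u{\left(d \right)} = 7 + d$ ($u{\left(d \right)} = d + 7 = 7 + d$)
$E{\left(v,F \right)} = 13$ ($E{\left(v,F \right)} = 7 + 6 = 13$)
$T = \frac{1}{10447} \approx 9.5721 \cdot 10^{-5}$
$q = 0$ ($q = 0 \left(-2\right) \frac{1}{10447} = 0 \cdot \frac{1}{10447} = 0$)
$\frac{1}{\sqrt{E{\left(158 - \left(-1\right) 285,-518 \right)} + q}} = \frac{1}{\sqrt{13 + 0}} = \frac{1}{\sqrt{13}} = \frac{\sqrt{13}}{13}$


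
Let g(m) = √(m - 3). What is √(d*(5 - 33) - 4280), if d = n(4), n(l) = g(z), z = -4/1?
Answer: 2*√(-1070 - 7*I*√7) ≈ 0.56616 - 65.424*I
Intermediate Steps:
z = -4 (z = -4*1 = -4)
g(m) = √(-3 + m)
n(l) = I*√7 (n(l) = √(-3 - 4) = √(-7) = I*√7)
d = I*√7 ≈ 2.6458*I
√(d*(5 - 33) - 4280) = √((I*√7)*(5 - 33) - 4280) = √((I*√7)*(-28) - 4280) = √(-28*I*√7 - 4280) = √(-4280 - 28*I*√7)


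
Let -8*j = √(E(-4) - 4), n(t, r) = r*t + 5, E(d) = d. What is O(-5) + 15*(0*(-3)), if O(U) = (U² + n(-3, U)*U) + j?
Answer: -75 - I*√2/4 ≈ -75.0 - 0.35355*I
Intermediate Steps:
n(t, r) = 5 + r*t
j = -I*√2/4 (j = -√(-4 - 4)/8 = -I*√2/4 ≈ -0.35355*I)
O(U) = U² + U*(5 - 3*U) - I*√2/4 (O(U) = (U² + (5 + U*(-3))*U) - I*√2/4 = (U² + (5 - 3*U)*U) - I*√2/4 = (U² + U*(5 - 3*U)) - I*√2/4 = U² + U*(5 - 3*U) - I*√2/4)
O(-5) + 15*(0*(-3)) = (-2*(-5)² + 5*(-5) - I*√2/4) + 15*(0*(-3)) = (-2*25 - 25 - I*√2/4) + 15*0 = (-50 - 25 - I*√2/4) + 0 = (-75 - I*√2/4) + 0 = -75 - I*√2/4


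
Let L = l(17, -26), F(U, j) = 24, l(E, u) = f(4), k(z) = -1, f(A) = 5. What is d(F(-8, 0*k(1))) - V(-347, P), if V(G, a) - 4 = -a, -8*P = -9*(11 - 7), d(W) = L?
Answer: 11/2 ≈ 5.5000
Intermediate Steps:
l(E, u) = 5
L = 5
d(W) = 5
P = 9/2 (P = -(-9)*(11 - 7)/8 = -(-9)*4/8 = -⅛*(-36) = 9/2 ≈ 4.5000)
V(G, a) = 4 - a
d(F(-8, 0*k(1))) - V(-347, P) = 5 - (4 - 1*9/2) = 5 - (4 - 9/2) = 5 - 1*(-½) = 5 + ½ = 11/2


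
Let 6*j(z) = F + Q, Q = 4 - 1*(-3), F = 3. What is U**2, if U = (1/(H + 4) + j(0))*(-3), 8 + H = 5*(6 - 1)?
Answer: 1296/49 ≈ 26.449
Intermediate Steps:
H = 17 (H = -8 + 5*(6 - 1) = -8 + 5*5 = -8 + 25 = 17)
Q = 7 (Q = 4 + 3 = 7)
j(z) = 5/3 (j(z) = (3 + 7)/6 = (1/6)*10 = 5/3)
U = -36/7 (U = (1/(17 + 4) + 5/3)*(-3) = (1/21 + 5/3)*(-3) = (12/7)*(-3) = -36/7 ≈ -5.1429)
U**2 = (-36/7)**2 = 1296/49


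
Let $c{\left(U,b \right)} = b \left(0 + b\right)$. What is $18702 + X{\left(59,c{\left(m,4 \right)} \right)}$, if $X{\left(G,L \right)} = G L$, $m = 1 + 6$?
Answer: $19646$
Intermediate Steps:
$m = 7$
$c{\left(U,b \right)} = b^{2}$ ($c{\left(U,b \right)} = b b = b^{2}$)
$18702 + X{\left(59,c{\left(m,4 \right)} \right)} = 18702 + 59 \cdot 4^{2} = 18702 + 59 \cdot 16 = 18702 + 944 = 19646$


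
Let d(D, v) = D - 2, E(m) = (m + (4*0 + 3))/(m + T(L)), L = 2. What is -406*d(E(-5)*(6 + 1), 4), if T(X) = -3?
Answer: 203/2 ≈ 101.50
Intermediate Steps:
E(m) = (3 + m)/(-3 + m) (E(m) = (m + (4*0 + 3))/(m - 3) = (m + (0 + 3))/(-3 + m) = (m + 3)/(-3 + m) = (3 + m)/(-3 + m))
d(D, v) = -2 + D
-406*d(E(-5)*(6 + 1), 4) = -406*(-2 + ((3 - 5)/(-3 - 5))*(6 + 1)) = -406*(-2 + (-2/(-8))*7) = -406*(-2 - ⅛*(-2)*7) = -406*(-2 + (¼)*7) = -406*(-2 + 7/4) = -406*(-¼) = 203/2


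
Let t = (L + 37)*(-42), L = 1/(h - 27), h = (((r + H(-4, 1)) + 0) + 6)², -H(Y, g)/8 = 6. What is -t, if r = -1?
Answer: 1415715/911 ≈ 1554.0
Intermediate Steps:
H(Y, g) = -48 (H(Y, g) = -8*6 = -48)
h = 1849 (h = (((-1 - 48) + 0) + 6)² = ((-49 + 0) + 6)² = (-49 + 6)² = (-43)² = 1849)
L = 1/1822 (L = 1/(1849 - 27) = 1/1822 ≈ 0.00054885)
t = -1415715/911 (t = (1/1822 + 37)*(-42) = (67415/1822)*(-42) = -1415715/911 ≈ -1554.0)
-t = -1*(-1415715/911) = 1415715/911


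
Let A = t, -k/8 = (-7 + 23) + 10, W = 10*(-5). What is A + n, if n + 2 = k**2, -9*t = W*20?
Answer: 390358/9 ≈ 43373.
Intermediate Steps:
W = -50
k = -208 (k = -8*((-7 + 23) + 10) = -8*(16 + 10) = -8*26 = -208)
t = 1000/9 (t = -(-50)*20/9 = -1/9*(-1000) = 1000/9 ≈ 111.11)
A = 1000/9 ≈ 111.11
n = 43262 (n = -2 + (-208)**2 = -2 + 43264 = 43262)
A + n = 1000/9 + 43262 = 390358/9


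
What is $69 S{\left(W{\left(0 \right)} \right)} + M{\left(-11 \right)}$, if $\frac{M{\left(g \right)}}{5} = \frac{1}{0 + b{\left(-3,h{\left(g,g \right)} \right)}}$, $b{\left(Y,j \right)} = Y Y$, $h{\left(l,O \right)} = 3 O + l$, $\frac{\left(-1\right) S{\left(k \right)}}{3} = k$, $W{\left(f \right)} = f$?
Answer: $\frac{5}{9} \approx 0.55556$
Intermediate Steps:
$S{\left(k \right)} = - 3 k$
$h{\left(l,O \right)} = l + 3 O$
$b{\left(Y,j \right)} = Y^{2}$
$M{\left(g \right)} = \frac{5}{9}$ ($M{\left(g \right)} = \frac{5}{0 + \left(-3\right)^{2}} = \frac{5}{0 + 9} = \frac{5}{9}$)
$69 S{\left(W{\left(0 \right)} \right)} + M{\left(-11 \right)} = 69 \left(\left(-3\right) 0\right) + \frac{5}{9} = 69 \cdot 0 + \frac{5}{9} = 0 + \frac{5}{9} = \frac{5}{9}$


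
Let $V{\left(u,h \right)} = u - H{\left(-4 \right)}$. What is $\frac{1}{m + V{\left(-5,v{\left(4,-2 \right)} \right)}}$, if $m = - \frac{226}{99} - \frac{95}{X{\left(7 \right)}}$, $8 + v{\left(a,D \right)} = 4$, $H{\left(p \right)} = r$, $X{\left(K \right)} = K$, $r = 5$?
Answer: $- \frac{693}{17917} \approx -0.038678$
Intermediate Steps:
$H{\left(p \right)} = 5$
$v{\left(a,D \right)} = -4$ ($v{\left(a,D \right)} = -8 + 4 = -4$)
$V{\left(u,h \right)} = -5 + u$ ($V{\left(u,h \right)} = u - 5 = -5 + u$)
$m = - \frac{10987}{693}$ ($m = - \frac{226}{99} - \frac{95}{7} = - \frac{10987}{693} \approx -15.854$)
$\frac{1}{m + V{\left(-5,v{\left(4,-2 \right)} \right)}} = \frac{1}{- \frac{10987}{693} - 10} = \frac{1}{- \frac{17917}{693}} = - \frac{693}{17917}$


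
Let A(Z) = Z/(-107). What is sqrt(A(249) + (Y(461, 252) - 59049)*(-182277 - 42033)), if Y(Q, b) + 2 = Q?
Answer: sqrt(150466454855457)/107 ≈ 1.1464e+5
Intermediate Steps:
Y(Q, b) = -2 + Q
A(Z) = -Z/107 (A(Z) = Z*(-1/107) = -Z/107)
sqrt(A(249) + (Y(461, 252) - 59049)*(-182277 - 42033)) = sqrt(-1/107*249 + ((-2 + 461) - 59049)*(-182277 - 42033)) = sqrt(-249/107 + (459 - 59049)*(-224310)) = sqrt(-249/107 - 58590*(-224310)) = sqrt(-249/107 + 13142322900) = sqrt(1406228550051/107) = sqrt(150466454855457)/107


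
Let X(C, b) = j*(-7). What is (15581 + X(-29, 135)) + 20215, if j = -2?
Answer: 35810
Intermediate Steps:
X(C, b) = 14 (X(C, b) = -2*(-7) = 14)
(15581 + X(-29, 135)) + 20215 = (15581 + 14) + 20215 = 15595 + 20215 = 35810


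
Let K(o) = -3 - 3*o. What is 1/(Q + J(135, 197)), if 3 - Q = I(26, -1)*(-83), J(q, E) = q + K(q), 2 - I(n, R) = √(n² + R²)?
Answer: 104/4653037 - 83*√677/4653037 ≈ -0.00044178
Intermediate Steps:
I(n, R) = 2 - √(R² + n²) (I(n, R) = 2 - √(n² + R²) = 2 - √(R² + n²))
J(q, E) = -3 - 2*q (J(q, E) = q + (-3 - 3*q) = -3 - 2*q)
Q = 169 - 83*√677 (Q = 3 - (2 - √((-1)² + 26²))*(-83) = 3 - (2 - √(1 + 676))*(-83) = 3 - (2 - √677)*(-83) = 3 - (-166 + 83*√677) = 3 + (166 - 83*√677) = 169 - 83*√677 ≈ -1990.6)
1/(Q + J(135, 197)) = 1/((169 - 83*√677) + (-3 - 2*135)) = 1/((169 - 83*√677) + (-3 - 270)) = 1/((169 - 83*√677) - 273) = 1/(-104 - 83*√677)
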